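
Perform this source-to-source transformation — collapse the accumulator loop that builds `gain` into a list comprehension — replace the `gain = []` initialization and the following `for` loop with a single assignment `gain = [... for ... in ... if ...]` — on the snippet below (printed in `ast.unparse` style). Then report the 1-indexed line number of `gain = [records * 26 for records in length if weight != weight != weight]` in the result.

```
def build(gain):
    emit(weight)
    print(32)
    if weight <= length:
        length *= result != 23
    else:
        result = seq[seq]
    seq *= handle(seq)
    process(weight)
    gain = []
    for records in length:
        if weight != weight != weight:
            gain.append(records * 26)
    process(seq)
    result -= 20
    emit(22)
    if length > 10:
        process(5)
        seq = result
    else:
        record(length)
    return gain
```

Transformed code:
def build(gain):
    emit(weight)
    print(32)
    if weight <= length:
        length *= result != 23
    else:
        result = seq[seq]
    seq *= handle(seq)
    process(weight)
    gain = [records * 26 for records in length if weight != weight != weight]
    process(seq)
    result -= 20
    emit(22)
    if length > 10:
        process(5)
        seq = result
    else:
        record(length)
    return gain

10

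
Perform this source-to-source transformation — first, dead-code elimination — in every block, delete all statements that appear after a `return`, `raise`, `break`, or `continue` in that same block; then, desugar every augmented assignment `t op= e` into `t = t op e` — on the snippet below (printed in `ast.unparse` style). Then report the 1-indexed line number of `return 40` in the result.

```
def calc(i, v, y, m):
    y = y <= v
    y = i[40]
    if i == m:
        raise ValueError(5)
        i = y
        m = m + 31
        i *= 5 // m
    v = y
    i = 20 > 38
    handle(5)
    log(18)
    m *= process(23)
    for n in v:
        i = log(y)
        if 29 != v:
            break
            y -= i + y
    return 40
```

15

Transformed code:
def calc(i, v, y, m):
    y = y <= v
    y = i[40]
    if i == m:
        raise ValueError(5)
    v = y
    i = 20 > 38
    handle(5)
    log(18)
    m = m * process(23)
    for n in v:
        i = log(y)
        if 29 != v:
            break
    return 40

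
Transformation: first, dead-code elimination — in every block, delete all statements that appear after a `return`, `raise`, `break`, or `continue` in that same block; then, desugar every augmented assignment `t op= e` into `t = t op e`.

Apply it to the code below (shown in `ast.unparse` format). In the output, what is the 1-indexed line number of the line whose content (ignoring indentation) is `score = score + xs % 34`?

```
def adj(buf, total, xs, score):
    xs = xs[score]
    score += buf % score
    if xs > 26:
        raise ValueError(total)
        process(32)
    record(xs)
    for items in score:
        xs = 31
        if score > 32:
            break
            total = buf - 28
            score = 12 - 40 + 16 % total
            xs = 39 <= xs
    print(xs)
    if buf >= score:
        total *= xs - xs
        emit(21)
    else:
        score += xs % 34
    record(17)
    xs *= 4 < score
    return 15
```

Transformed code:
def adj(buf, total, xs, score):
    xs = xs[score]
    score = score + buf % score
    if xs > 26:
        raise ValueError(total)
    record(xs)
    for items in score:
        xs = 31
        if score > 32:
            break
    print(xs)
    if buf >= score:
        total = total * (xs - xs)
        emit(21)
    else:
        score = score + xs % 34
    record(17)
    xs = xs * (4 < score)
    return 15

16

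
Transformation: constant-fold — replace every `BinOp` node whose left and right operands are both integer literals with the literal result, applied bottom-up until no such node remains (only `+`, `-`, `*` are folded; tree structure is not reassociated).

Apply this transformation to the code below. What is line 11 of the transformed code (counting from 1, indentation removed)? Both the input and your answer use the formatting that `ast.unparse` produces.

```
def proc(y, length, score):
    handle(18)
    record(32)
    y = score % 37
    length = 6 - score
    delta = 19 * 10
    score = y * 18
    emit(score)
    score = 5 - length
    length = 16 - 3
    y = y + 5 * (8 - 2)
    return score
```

Transformed code:
def proc(y, length, score):
    handle(18)
    record(32)
    y = score % 37
    length = 6 - score
    delta = 190
    score = y * 18
    emit(score)
    score = 5 - length
    length = 13
    y = y + 30
    return score

y = y + 30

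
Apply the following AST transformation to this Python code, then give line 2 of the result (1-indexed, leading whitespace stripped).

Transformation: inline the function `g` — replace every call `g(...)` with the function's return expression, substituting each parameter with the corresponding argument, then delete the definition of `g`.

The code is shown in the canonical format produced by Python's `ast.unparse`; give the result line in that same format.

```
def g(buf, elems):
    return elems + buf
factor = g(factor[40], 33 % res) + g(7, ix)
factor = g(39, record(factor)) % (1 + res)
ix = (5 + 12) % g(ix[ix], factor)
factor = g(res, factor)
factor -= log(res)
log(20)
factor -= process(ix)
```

Transformed code:
factor = 33 % res + factor[40] + (ix + 7)
factor = (record(factor) + 39) % (1 + res)
ix = (5 + 12) % (factor + ix[ix])
factor = factor + res
factor -= log(res)
log(20)
factor -= process(ix)

factor = (record(factor) + 39) % (1 + res)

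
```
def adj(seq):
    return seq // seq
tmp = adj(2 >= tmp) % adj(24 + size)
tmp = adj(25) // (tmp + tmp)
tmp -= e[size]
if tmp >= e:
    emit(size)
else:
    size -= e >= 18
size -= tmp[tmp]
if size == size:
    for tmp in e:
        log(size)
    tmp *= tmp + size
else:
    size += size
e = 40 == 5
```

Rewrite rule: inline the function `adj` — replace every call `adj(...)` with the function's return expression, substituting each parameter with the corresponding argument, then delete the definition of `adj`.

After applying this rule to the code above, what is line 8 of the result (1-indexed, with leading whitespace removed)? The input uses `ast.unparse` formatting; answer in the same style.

Transformed code:
tmp = (2 >= tmp) // (2 >= tmp) % ((24 + size) // (24 + size))
tmp = 25 // 25 // (tmp + tmp)
tmp -= e[size]
if tmp >= e:
    emit(size)
else:
    size -= e >= 18
size -= tmp[tmp]
if size == size:
    for tmp in e:
        log(size)
    tmp *= tmp + size
else:
    size += size
e = 40 == 5

size -= tmp[tmp]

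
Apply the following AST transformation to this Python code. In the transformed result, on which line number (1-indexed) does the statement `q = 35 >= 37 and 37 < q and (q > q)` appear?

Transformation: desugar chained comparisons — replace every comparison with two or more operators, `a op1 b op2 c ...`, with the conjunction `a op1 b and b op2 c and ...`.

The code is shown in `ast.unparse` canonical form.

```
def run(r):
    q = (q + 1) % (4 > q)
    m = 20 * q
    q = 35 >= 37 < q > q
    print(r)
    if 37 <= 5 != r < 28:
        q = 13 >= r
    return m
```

Transformed code:
def run(r):
    q = (q + 1) % (4 > q)
    m = 20 * q
    q = 35 >= 37 and 37 < q and (q > q)
    print(r)
    if 37 <= 5 and 5 != r and (r < 28):
        q = 13 >= r
    return m

4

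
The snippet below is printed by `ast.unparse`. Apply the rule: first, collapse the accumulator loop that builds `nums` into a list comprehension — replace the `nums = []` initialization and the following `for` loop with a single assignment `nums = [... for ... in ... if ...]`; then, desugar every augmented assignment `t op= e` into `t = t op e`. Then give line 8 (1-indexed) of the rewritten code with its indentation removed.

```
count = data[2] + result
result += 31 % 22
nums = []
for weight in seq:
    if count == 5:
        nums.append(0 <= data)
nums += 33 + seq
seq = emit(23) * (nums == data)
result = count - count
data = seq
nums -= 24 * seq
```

nums = nums - 24 * seq

Transformed code:
count = data[2] + result
result = result + 31 % 22
nums = [0 <= data for weight in seq if count == 5]
nums = nums + (33 + seq)
seq = emit(23) * (nums == data)
result = count - count
data = seq
nums = nums - 24 * seq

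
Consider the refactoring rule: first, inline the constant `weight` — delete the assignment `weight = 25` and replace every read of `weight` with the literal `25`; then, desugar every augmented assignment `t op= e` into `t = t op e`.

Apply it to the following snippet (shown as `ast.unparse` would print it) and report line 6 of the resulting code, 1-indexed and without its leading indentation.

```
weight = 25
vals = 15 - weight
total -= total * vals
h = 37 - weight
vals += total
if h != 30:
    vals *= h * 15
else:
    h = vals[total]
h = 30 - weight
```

Transformed code:
vals = 15 - 25
total = total - total * vals
h = 37 - 25
vals = vals + total
if h != 30:
    vals = vals * (h * 15)
else:
    h = vals[total]
h = 30 - 25

vals = vals * (h * 15)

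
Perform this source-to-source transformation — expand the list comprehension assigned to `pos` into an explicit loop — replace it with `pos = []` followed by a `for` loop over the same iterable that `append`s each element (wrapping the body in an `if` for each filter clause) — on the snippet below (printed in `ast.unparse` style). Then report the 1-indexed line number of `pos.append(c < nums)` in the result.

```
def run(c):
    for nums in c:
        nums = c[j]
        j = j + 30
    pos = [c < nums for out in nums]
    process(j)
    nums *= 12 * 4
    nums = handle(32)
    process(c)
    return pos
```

Transformed code:
def run(c):
    for nums in c:
        nums = c[j]
        j = j + 30
    pos = []
    for out in nums:
        pos.append(c < nums)
    process(j)
    nums *= 12 * 4
    nums = handle(32)
    process(c)
    return pos

7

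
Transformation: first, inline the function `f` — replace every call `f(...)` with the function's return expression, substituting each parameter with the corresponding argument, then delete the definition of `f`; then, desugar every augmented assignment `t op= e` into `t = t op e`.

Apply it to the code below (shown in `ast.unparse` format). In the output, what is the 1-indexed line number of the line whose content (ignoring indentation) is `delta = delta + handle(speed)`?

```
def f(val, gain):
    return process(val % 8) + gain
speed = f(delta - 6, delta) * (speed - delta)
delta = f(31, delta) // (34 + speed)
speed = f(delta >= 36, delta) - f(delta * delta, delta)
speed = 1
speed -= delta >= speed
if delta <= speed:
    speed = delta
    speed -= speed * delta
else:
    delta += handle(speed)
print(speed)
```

10

Transformed code:
speed = (process((delta - 6) % 8) + delta) * (speed - delta)
delta = (process(31 % 8) + delta) // (34 + speed)
speed = process((delta >= 36) % 8) + delta - (process(delta * delta % 8) + delta)
speed = 1
speed = speed - (delta >= speed)
if delta <= speed:
    speed = delta
    speed = speed - speed * delta
else:
    delta = delta + handle(speed)
print(speed)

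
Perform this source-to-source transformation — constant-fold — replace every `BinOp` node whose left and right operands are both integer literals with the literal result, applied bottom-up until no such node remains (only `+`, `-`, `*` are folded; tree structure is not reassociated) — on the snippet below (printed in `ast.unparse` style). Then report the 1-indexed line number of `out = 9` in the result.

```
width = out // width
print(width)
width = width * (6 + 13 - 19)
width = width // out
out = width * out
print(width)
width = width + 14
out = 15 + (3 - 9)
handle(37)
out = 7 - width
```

8

Transformed code:
width = out // width
print(width)
width = width * 0
width = width // out
out = width * out
print(width)
width = width + 14
out = 9
handle(37)
out = 7 - width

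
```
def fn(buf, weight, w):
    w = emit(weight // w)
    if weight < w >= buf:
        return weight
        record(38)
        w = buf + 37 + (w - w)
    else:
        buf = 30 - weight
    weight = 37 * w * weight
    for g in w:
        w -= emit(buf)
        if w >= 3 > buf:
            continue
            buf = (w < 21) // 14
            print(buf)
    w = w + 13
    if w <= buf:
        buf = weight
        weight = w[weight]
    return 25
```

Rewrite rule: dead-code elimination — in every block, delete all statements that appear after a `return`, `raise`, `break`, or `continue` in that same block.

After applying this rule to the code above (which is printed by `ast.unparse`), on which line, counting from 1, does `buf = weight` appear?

Transformed code:
def fn(buf, weight, w):
    w = emit(weight // w)
    if weight < w >= buf:
        return weight
    else:
        buf = 30 - weight
    weight = 37 * w * weight
    for g in w:
        w -= emit(buf)
        if w >= 3 > buf:
            continue
    w = w + 13
    if w <= buf:
        buf = weight
        weight = w[weight]
    return 25

14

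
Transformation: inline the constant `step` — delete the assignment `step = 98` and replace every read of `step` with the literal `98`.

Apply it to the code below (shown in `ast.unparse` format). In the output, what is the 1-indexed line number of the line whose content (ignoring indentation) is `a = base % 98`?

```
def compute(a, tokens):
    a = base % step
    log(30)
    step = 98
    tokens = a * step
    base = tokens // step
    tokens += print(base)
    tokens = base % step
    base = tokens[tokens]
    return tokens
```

Transformed code:
def compute(a, tokens):
    a = base % 98
    log(30)
    tokens = a * 98
    base = tokens // 98
    tokens += print(base)
    tokens = base % 98
    base = tokens[tokens]
    return tokens

2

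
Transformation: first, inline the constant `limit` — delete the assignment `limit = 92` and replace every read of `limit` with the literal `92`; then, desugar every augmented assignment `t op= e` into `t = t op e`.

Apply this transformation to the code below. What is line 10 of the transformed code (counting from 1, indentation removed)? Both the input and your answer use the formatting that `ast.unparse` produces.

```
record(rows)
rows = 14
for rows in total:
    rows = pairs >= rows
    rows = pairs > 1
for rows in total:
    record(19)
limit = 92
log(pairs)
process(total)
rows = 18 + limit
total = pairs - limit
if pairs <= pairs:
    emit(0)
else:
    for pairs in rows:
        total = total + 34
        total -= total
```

Transformed code:
record(rows)
rows = 14
for rows in total:
    rows = pairs >= rows
    rows = pairs > 1
for rows in total:
    record(19)
log(pairs)
process(total)
rows = 18 + 92
total = pairs - 92
if pairs <= pairs:
    emit(0)
else:
    for pairs in rows:
        total = total + 34
        total = total - total

rows = 18 + 92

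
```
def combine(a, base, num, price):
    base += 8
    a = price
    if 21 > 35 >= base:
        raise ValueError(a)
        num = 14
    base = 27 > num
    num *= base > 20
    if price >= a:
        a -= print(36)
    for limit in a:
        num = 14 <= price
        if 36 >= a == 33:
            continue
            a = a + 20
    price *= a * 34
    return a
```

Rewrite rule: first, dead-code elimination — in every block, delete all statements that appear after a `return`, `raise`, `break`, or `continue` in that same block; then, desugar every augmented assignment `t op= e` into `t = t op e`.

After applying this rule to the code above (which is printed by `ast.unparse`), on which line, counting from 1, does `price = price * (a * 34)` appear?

Transformed code:
def combine(a, base, num, price):
    base = base + 8
    a = price
    if 21 > 35 >= base:
        raise ValueError(a)
    base = 27 > num
    num = num * (base > 20)
    if price >= a:
        a = a - print(36)
    for limit in a:
        num = 14 <= price
        if 36 >= a == 33:
            continue
    price = price * (a * 34)
    return a

14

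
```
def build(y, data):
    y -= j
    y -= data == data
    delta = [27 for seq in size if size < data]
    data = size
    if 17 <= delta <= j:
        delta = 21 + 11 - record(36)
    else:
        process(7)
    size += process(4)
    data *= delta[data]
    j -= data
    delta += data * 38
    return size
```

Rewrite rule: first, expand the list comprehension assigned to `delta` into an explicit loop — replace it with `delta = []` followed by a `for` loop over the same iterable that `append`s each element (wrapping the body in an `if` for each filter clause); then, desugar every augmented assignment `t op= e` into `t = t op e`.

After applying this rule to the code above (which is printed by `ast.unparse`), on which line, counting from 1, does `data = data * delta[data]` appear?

Transformed code:
def build(y, data):
    y = y - j
    y = y - (data == data)
    delta = []
    for seq in size:
        if size < data:
            delta.append(27)
    data = size
    if 17 <= delta <= j:
        delta = 21 + 11 - record(36)
    else:
        process(7)
    size = size + process(4)
    data = data * delta[data]
    j = j - data
    delta = delta + data * 38
    return size

14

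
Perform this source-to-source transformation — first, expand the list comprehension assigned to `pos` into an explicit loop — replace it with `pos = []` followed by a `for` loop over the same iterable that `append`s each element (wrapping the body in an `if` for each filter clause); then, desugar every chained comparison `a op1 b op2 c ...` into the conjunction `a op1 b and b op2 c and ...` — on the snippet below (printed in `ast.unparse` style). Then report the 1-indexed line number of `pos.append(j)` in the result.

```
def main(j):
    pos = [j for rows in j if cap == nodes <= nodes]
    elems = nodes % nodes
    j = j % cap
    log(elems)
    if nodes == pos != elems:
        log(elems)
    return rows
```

Transformed code:
def main(j):
    pos = []
    for rows in j:
        if cap == nodes and nodes <= nodes:
            pos.append(j)
    elems = nodes % nodes
    j = j % cap
    log(elems)
    if nodes == pos and pos != elems:
        log(elems)
    return rows

5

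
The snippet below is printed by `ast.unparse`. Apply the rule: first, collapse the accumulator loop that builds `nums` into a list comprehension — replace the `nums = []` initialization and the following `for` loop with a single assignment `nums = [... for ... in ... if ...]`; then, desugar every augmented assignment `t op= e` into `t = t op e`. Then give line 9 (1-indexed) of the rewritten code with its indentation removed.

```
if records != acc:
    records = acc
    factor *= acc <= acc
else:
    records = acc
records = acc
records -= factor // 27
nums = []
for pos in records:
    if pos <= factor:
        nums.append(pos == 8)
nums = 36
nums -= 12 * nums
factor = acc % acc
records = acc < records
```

nums = 36

Transformed code:
if records != acc:
    records = acc
    factor = factor * (acc <= acc)
else:
    records = acc
records = acc
records = records - factor // 27
nums = [pos == 8 for pos in records if pos <= factor]
nums = 36
nums = nums - 12 * nums
factor = acc % acc
records = acc < records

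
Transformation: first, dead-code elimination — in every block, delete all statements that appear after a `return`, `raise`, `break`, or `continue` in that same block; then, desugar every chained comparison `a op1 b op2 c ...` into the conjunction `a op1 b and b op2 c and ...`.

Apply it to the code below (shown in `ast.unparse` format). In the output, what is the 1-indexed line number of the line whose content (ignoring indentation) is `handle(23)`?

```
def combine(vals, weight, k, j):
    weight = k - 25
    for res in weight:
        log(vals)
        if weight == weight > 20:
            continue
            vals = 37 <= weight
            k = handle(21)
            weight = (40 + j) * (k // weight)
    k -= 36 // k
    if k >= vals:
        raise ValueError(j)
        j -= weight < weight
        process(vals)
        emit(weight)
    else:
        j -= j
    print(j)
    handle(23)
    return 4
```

13

Transformed code:
def combine(vals, weight, k, j):
    weight = k - 25
    for res in weight:
        log(vals)
        if weight == weight and weight > 20:
            continue
    k -= 36 // k
    if k >= vals:
        raise ValueError(j)
    else:
        j -= j
    print(j)
    handle(23)
    return 4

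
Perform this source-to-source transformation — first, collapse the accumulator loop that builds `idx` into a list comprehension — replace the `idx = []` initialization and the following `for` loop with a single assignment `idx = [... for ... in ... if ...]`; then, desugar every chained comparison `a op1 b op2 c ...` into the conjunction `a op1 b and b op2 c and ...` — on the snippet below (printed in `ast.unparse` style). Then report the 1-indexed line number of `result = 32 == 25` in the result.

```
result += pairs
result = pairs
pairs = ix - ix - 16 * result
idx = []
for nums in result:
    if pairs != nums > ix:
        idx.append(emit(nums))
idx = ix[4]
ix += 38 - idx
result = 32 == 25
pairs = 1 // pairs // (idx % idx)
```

Transformed code:
result += pairs
result = pairs
pairs = ix - ix - 16 * result
idx = [emit(nums) for nums in result if pairs != nums and nums > ix]
idx = ix[4]
ix += 38 - idx
result = 32 == 25
pairs = 1 // pairs // (idx % idx)

7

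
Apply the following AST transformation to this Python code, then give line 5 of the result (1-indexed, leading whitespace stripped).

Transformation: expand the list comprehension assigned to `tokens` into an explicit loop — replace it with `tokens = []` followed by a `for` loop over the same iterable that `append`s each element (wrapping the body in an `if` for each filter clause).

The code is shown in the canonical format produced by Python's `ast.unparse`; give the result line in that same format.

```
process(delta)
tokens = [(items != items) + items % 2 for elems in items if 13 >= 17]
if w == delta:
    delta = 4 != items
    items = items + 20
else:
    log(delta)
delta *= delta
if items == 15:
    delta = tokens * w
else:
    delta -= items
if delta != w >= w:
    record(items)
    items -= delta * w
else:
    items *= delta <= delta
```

Transformed code:
process(delta)
tokens = []
for elems in items:
    if 13 >= 17:
        tokens.append((items != items) + items % 2)
if w == delta:
    delta = 4 != items
    items = items + 20
else:
    log(delta)
delta *= delta
if items == 15:
    delta = tokens * w
else:
    delta -= items
if delta != w >= w:
    record(items)
    items -= delta * w
else:
    items *= delta <= delta

tokens.append((items != items) + items % 2)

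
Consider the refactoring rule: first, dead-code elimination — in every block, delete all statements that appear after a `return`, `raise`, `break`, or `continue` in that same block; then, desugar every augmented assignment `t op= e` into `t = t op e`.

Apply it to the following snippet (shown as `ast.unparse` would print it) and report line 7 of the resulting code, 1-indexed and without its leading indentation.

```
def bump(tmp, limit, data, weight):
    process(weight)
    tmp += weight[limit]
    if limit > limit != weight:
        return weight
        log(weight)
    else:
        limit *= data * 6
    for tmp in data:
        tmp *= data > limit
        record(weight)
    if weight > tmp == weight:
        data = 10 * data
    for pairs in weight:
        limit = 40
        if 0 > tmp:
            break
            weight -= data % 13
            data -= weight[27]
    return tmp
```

limit = limit * (data * 6)

Transformed code:
def bump(tmp, limit, data, weight):
    process(weight)
    tmp = tmp + weight[limit]
    if limit > limit != weight:
        return weight
    else:
        limit = limit * (data * 6)
    for tmp in data:
        tmp = tmp * (data > limit)
        record(weight)
    if weight > tmp == weight:
        data = 10 * data
    for pairs in weight:
        limit = 40
        if 0 > tmp:
            break
    return tmp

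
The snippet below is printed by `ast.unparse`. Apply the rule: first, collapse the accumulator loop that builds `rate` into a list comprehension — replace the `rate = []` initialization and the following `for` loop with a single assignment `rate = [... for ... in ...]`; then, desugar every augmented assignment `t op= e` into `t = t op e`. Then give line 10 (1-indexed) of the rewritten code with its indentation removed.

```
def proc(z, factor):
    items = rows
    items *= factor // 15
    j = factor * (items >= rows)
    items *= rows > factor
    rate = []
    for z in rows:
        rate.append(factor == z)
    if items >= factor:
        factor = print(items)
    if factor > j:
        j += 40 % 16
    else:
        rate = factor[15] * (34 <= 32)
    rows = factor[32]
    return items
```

j = j + 40 % 16

Transformed code:
def proc(z, factor):
    items = rows
    items = items * (factor // 15)
    j = factor * (items >= rows)
    items = items * (rows > factor)
    rate = [factor == z for z in rows]
    if items >= factor:
        factor = print(items)
    if factor > j:
        j = j + 40 % 16
    else:
        rate = factor[15] * (34 <= 32)
    rows = factor[32]
    return items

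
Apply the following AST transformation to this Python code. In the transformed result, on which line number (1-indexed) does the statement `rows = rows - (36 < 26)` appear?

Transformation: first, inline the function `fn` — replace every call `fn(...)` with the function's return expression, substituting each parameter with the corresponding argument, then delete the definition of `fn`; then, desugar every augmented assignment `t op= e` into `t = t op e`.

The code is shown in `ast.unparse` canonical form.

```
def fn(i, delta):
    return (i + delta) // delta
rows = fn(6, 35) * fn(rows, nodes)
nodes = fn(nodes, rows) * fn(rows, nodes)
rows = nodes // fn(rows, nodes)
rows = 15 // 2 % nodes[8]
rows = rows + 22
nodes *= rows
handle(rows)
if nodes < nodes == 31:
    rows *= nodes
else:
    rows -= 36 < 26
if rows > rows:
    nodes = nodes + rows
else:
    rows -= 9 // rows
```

Transformed code:
rows = (6 + 35) // 35 * ((rows + nodes) // nodes)
nodes = (nodes + rows) // rows * ((rows + nodes) // nodes)
rows = nodes // ((rows + nodes) // nodes)
rows = 15 // 2 % nodes[8]
rows = rows + 22
nodes = nodes * rows
handle(rows)
if nodes < nodes == 31:
    rows = rows * nodes
else:
    rows = rows - (36 < 26)
if rows > rows:
    nodes = nodes + rows
else:
    rows = rows - 9 // rows

11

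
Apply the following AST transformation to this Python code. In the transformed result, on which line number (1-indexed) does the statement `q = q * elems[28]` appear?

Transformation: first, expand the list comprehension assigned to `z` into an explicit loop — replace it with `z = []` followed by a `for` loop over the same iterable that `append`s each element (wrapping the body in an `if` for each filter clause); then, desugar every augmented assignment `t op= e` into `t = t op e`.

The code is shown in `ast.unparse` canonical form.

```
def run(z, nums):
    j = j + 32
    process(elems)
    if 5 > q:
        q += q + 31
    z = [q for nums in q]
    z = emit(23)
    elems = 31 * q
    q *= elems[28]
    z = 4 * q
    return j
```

11

Transformed code:
def run(z, nums):
    j = j + 32
    process(elems)
    if 5 > q:
        q = q + (q + 31)
    z = []
    for nums in q:
        z.append(q)
    z = emit(23)
    elems = 31 * q
    q = q * elems[28]
    z = 4 * q
    return j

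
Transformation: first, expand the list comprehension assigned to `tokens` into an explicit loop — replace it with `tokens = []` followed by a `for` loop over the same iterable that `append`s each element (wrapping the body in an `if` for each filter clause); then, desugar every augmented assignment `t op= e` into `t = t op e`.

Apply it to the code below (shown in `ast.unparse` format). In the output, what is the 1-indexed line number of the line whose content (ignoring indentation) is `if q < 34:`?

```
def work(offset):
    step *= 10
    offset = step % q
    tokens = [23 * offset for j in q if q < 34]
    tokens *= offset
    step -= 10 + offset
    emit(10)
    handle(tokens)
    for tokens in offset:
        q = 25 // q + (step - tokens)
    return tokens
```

6

Transformed code:
def work(offset):
    step = step * 10
    offset = step % q
    tokens = []
    for j in q:
        if q < 34:
            tokens.append(23 * offset)
    tokens = tokens * offset
    step = step - (10 + offset)
    emit(10)
    handle(tokens)
    for tokens in offset:
        q = 25 // q + (step - tokens)
    return tokens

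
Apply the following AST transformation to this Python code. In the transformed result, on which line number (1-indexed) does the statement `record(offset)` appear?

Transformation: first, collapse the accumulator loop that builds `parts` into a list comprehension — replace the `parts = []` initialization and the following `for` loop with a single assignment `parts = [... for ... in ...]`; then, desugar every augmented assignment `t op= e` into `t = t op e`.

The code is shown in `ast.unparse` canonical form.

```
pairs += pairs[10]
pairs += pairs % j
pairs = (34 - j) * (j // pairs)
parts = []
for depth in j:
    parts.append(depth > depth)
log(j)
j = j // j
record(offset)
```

Transformed code:
pairs = pairs + pairs[10]
pairs = pairs + pairs % j
pairs = (34 - j) * (j // pairs)
parts = [depth > depth for depth in j]
log(j)
j = j // j
record(offset)

7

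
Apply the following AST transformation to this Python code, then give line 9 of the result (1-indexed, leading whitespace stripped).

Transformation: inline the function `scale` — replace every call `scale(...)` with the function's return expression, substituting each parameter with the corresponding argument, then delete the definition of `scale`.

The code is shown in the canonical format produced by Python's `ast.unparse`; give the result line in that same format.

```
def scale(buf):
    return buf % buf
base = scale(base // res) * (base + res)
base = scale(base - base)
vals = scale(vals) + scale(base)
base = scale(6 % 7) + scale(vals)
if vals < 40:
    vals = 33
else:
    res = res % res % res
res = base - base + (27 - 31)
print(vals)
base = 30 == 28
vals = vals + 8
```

res = base - base + (27 - 31)

Transformed code:
base = base // res % (base // res) * (base + res)
base = (base - base) % (base - base)
vals = vals % vals + base % base
base = 6 % 7 % (6 % 7) + vals % vals
if vals < 40:
    vals = 33
else:
    res = res % res % res
res = base - base + (27 - 31)
print(vals)
base = 30 == 28
vals = vals + 8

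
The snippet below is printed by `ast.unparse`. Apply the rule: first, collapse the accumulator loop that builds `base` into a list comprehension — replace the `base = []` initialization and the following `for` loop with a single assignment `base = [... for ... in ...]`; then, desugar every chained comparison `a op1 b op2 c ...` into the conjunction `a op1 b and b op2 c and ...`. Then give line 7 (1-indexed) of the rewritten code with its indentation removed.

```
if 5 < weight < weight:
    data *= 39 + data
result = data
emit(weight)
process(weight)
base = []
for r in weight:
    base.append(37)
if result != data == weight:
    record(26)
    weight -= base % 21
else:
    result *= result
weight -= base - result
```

Transformed code:
if 5 < weight and weight < weight:
    data *= 39 + data
result = data
emit(weight)
process(weight)
base = [37 for r in weight]
if result != data and data == weight:
    record(26)
    weight -= base % 21
else:
    result *= result
weight -= base - result

if result != data and data == weight:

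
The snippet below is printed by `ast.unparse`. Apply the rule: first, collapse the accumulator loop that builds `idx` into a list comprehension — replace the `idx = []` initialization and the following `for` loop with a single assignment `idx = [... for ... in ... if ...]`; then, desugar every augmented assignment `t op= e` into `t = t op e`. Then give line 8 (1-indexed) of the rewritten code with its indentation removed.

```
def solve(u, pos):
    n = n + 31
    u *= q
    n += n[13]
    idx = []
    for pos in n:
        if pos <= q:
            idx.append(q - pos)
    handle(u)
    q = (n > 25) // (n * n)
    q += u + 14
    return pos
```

Transformed code:
def solve(u, pos):
    n = n + 31
    u = u * q
    n = n + n[13]
    idx = [q - pos for pos in n if pos <= q]
    handle(u)
    q = (n > 25) // (n * n)
    q = q + (u + 14)
    return pos

q = q + (u + 14)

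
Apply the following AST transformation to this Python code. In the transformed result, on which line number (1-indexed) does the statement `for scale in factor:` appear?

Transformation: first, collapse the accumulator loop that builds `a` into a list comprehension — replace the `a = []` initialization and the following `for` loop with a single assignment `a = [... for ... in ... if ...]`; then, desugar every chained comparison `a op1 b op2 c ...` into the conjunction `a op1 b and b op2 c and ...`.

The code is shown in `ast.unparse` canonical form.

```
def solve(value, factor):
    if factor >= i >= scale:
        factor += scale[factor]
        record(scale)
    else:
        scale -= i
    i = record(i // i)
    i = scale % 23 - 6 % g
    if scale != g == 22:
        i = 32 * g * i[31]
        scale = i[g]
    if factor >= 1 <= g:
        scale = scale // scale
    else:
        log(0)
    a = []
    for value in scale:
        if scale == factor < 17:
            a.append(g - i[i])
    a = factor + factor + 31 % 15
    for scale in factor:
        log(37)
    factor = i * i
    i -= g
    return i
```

Transformed code:
def solve(value, factor):
    if factor >= i and i >= scale:
        factor += scale[factor]
        record(scale)
    else:
        scale -= i
    i = record(i // i)
    i = scale % 23 - 6 % g
    if scale != g and g == 22:
        i = 32 * g * i[31]
        scale = i[g]
    if factor >= 1 and 1 <= g:
        scale = scale // scale
    else:
        log(0)
    a = [g - i[i] for value in scale if scale == factor and factor < 17]
    a = factor + factor + 31 % 15
    for scale in factor:
        log(37)
    factor = i * i
    i -= g
    return i

18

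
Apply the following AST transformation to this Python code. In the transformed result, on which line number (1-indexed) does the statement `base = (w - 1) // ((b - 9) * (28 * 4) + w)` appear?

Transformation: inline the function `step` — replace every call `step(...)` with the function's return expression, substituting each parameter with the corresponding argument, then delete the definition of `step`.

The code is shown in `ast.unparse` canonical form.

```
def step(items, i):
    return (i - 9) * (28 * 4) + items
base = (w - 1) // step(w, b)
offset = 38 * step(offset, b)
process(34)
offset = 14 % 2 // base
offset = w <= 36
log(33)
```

1

Transformed code:
base = (w - 1) // ((b - 9) * (28 * 4) + w)
offset = 38 * ((b - 9) * (28 * 4) + offset)
process(34)
offset = 14 % 2 // base
offset = w <= 36
log(33)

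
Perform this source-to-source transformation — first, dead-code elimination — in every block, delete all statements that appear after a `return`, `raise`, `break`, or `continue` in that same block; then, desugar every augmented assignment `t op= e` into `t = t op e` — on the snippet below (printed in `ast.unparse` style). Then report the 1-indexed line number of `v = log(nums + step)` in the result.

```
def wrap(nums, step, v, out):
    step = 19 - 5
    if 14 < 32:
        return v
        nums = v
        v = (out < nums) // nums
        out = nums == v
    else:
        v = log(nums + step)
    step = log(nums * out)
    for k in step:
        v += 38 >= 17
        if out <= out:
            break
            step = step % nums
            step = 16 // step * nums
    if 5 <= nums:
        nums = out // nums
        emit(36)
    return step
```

Transformed code:
def wrap(nums, step, v, out):
    step = 19 - 5
    if 14 < 32:
        return v
    else:
        v = log(nums + step)
    step = log(nums * out)
    for k in step:
        v = v + (38 >= 17)
        if out <= out:
            break
    if 5 <= nums:
        nums = out // nums
        emit(36)
    return step

6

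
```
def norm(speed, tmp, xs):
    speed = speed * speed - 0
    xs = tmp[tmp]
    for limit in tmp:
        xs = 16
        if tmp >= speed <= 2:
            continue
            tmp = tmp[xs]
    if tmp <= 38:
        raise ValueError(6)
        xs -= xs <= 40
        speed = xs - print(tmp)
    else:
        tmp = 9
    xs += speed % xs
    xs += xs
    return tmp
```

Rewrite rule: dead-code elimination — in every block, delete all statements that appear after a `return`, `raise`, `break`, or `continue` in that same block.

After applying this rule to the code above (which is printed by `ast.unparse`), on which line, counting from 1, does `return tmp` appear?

14

Transformed code:
def norm(speed, tmp, xs):
    speed = speed * speed - 0
    xs = tmp[tmp]
    for limit in tmp:
        xs = 16
        if tmp >= speed <= 2:
            continue
    if tmp <= 38:
        raise ValueError(6)
    else:
        tmp = 9
    xs += speed % xs
    xs += xs
    return tmp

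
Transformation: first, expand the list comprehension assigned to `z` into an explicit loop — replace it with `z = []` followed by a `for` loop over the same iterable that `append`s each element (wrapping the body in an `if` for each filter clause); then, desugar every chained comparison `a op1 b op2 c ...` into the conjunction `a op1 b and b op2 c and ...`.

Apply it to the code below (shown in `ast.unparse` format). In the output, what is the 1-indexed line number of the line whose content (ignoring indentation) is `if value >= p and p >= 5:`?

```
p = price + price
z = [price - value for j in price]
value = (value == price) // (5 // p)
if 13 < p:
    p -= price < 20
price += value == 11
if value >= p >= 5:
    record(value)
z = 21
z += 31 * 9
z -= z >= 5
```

9

Transformed code:
p = price + price
z = []
for j in price:
    z.append(price - value)
value = (value == price) // (5 // p)
if 13 < p:
    p -= price < 20
price += value == 11
if value >= p and p >= 5:
    record(value)
z = 21
z += 31 * 9
z -= z >= 5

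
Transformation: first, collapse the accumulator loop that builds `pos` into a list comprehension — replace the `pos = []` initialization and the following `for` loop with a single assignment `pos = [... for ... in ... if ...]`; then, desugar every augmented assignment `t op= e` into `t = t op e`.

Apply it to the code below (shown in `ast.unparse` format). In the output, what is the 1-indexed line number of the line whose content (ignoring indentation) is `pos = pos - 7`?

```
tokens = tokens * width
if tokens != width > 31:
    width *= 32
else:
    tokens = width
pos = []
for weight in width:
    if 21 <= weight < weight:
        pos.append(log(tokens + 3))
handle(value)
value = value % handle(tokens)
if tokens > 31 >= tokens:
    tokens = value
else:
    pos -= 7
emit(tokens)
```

12

Transformed code:
tokens = tokens * width
if tokens != width > 31:
    width = width * 32
else:
    tokens = width
pos = [log(tokens + 3) for weight in width if 21 <= weight < weight]
handle(value)
value = value % handle(tokens)
if tokens > 31 >= tokens:
    tokens = value
else:
    pos = pos - 7
emit(tokens)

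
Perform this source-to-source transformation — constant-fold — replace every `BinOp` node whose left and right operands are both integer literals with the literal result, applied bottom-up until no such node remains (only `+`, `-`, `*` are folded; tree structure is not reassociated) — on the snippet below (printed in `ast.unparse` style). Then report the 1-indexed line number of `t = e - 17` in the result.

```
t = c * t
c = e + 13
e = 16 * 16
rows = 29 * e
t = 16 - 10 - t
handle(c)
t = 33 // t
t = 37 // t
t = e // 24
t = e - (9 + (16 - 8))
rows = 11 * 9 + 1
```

Transformed code:
t = c * t
c = e + 13
e = 256
rows = 29 * e
t = 6 - t
handle(c)
t = 33 // t
t = 37 // t
t = e // 24
t = e - 17
rows = 100

10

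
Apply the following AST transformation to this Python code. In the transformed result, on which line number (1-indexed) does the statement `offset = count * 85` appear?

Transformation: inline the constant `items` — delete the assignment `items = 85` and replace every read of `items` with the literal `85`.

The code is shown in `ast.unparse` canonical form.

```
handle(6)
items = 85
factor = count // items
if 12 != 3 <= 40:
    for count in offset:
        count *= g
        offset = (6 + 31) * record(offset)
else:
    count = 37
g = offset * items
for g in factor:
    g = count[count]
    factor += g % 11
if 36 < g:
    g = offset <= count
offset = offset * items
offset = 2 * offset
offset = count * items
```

Transformed code:
handle(6)
factor = count // 85
if 12 != 3 <= 40:
    for count in offset:
        count *= g
        offset = (6 + 31) * record(offset)
else:
    count = 37
g = offset * 85
for g in factor:
    g = count[count]
    factor += g % 11
if 36 < g:
    g = offset <= count
offset = offset * 85
offset = 2 * offset
offset = count * 85

17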